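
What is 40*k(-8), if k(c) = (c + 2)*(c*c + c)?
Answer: -13440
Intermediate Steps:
k(c) = (2 + c)*(c + c²) (k(c) = (2 + c)*(c² + c) = (2 + c)*(c + c²))
40*k(-8) = 40*(-8*(2 + (-8)² + 3*(-8))) = 40*(-8*(2 + 64 - 24)) = 40*(-8*42) = 40*(-336) = -13440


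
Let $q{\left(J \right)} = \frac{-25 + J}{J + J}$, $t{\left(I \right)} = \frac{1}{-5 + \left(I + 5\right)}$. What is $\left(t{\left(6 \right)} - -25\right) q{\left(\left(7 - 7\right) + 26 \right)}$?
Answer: $\frac{151}{312} \approx 0.48397$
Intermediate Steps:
$t{\left(I \right)} = \frac{1}{I}$ ($t{\left(I \right)} = \frac{1}{-5 + \left(5 + I\right)} = \frac{1}{I}$)
$q{\left(J \right)} = \frac{-25 + J}{2 J}$
$\left(t{\left(6 \right)} - -25\right) q{\left(\left(7 - 7\right) + 26 \right)} = \left(\frac{1}{6} - -25\right) \frac{-25 + \left(\left(7 - 7\right) + 26\right)}{2 \left(\left(7 - 7\right) + 26\right)} = \left(\frac{1}{6} + 25\right) \frac{-25 + \left(0 + 26\right)}{2 \left(0 + 26\right)} = \frac{151 \frac{-25 + 26}{2 \cdot 26}}{6} = \frac{151 \cdot \frac{1}{2} \cdot \frac{1}{26} \cdot 1}{6} = \frac{151}{6} \cdot \frac{1}{52} = \frac{151}{312}$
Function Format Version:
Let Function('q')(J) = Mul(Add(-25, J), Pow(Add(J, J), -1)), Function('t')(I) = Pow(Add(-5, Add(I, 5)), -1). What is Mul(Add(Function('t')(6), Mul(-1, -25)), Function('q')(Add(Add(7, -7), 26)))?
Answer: Rational(151, 312) ≈ 0.48397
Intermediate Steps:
Function('t')(I) = Pow(I, -1) (Function('t')(I) = Pow(Add(-5, Add(5, I)), -1) = Pow(I, -1))
Function('q')(J) = Mul(Rational(1, 2), Pow(J, -1), Add(-25, J)) (Function('q')(J) = Mul(Add(-25, J), Pow(Mul(2, J), -1)) = Mul(Add(-25, J), Mul(Rational(1, 2), Pow(J, -1))) = Mul(Rational(1, 2), Pow(J, -1), Add(-25, J)))
Mul(Add(Function('t')(6), Mul(-1, -25)), Function('q')(Add(Add(7, -7), 26))) = Mul(Add(Pow(6, -1), Mul(-1, -25)), Mul(Rational(1, 2), Pow(Add(Add(7, -7), 26), -1), Add(-25, Add(Add(7, -7), 26)))) = Mul(Add(Rational(1, 6), 25), Mul(Rational(1, 2), Pow(Add(0, 26), -1), Add(-25, Add(0, 26)))) = Mul(Rational(151, 6), Mul(Rational(1, 2), Pow(26, -1), Add(-25, 26))) = Mul(Rational(151, 6), Mul(Rational(1, 2), Rational(1, 26), 1)) = Mul(Rational(151, 6), Rational(1, 52)) = Rational(151, 312)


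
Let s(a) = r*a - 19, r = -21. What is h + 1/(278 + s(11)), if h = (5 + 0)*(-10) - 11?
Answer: -1707/28 ≈ -60.964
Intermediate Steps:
s(a) = -19 - 21*a (s(a) = -21*a - 19 = -19 - 21*a)
h = -61 (h = 5*(-10) - 11 = -50 - 11 = -61)
h + 1/(278 + s(11)) = -61 + 1/(278 + (-19 - 21*11)) = -61 + 1/(278 + (-19 - 231)) = -61 + 1/(278 - 250) = -61 + 1/28 = -1707/28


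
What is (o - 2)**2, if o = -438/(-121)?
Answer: 38416/14641 ≈ 2.6239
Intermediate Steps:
o = 438/121 (o = -438*(-1/121) = 438/121 ≈ 3.6198)
(o - 2)**2 = (438/121 - 2)**2 = (196/121)**2 = 38416/14641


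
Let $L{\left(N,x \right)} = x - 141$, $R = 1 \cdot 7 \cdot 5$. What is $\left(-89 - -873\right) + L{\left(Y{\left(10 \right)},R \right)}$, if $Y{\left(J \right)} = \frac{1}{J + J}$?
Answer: $678$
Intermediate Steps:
$Y{\left(J \right)} = \frac{1}{2 J}$
$R = 35$ ($R = 7 \cdot 5 = 35$)
$L{\left(N,x \right)} = -141 + x$
$\left(-89 - -873\right) + L{\left(Y{\left(10 \right)},R \right)} = \left(-89 - -873\right) + \left(-141 + 35\right) = \left(-89 + 873\right) - 106 = 784 - 106 = 678$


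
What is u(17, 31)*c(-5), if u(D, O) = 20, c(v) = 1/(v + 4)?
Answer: -20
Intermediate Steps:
c(v) = 1/(4 + v)
u(17, 31)*c(-5) = 20/(4 - 5) = 20/(-1) = 20*(-1) = -20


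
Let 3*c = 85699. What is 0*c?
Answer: 0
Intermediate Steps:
c = 85699/3 (c = (1/3)*85699 = 85699/3 ≈ 28566.)
0*c = 0*(85699/3) = 0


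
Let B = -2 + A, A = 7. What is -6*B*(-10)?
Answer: 300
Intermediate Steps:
B = 5 (B = -2 + 7 = 5)
-6*B*(-10) = -6*5*(-10) = -30*(-10) = 300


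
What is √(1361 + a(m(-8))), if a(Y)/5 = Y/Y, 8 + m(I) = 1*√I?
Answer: √1366 ≈ 36.959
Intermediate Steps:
m(I) = -8 + √I (m(I) = -8 + 1*√I = -8 + √I)
a(Y) = 5 (a(Y) = 5*(Y/Y) = 5*1 = 5)
√(1361 + a(m(-8))) = √(1361 + 5) = √1366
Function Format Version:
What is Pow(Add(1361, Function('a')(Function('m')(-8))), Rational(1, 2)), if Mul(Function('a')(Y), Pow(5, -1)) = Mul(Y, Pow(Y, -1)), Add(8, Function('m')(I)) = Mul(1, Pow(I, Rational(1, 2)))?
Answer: Pow(1366, Rational(1, 2)) ≈ 36.959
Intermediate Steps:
Function('m')(I) = Add(-8, Pow(I, Rational(1, 2))) (Function('m')(I) = Add(-8, Mul(1, Pow(I, Rational(1, 2)))) = Add(-8, Pow(I, Rational(1, 2))))
Function('a')(Y) = 5 (Function('a')(Y) = Mul(5, Mul(Y, Pow(Y, -1))) = Mul(5, 1) = 5)
Pow(Add(1361, Function('a')(Function('m')(-8))), Rational(1, 2)) = Pow(Add(1361, 5), Rational(1, 2)) = Pow(1366, Rational(1, 2))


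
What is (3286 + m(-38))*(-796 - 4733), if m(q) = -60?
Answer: -17836554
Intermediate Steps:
(3286 + m(-38))*(-796 - 4733) = (3286 - 60)*(-796 - 4733) = 3226*(-5529) = -17836554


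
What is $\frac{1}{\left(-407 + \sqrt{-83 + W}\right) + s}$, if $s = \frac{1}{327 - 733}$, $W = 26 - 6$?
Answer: $- \frac{22362886}{9105211239} - \frac{164836 i \sqrt{7}}{9105211239} \approx -0.0024561 - 4.7897 \cdot 10^{-5} i$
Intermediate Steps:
$W = 20$ ($W = 26 - 6 = 20$)
$s = - \frac{1}{406}$ ($s = \frac{1}{-406} = - \frac{1}{406} \approx -0.0024631$)
$\frac{1}{\left(-407 + \sqrt{-83 + W}\right) + s} = \frac{1}{\left(-407 + \sqrt{-83 + 20}\right) - \frac{1}{406}} = \frac{1}{\left(-407 + \sqrt{-63}\right) - \frac{1}{406}} = \frac{1}{\left(-407 + 3 i \sqrt{7}\right) - \frac{1}{406}} = \frac{1}{- \frac{165243}{406} + 3 i \sqrt{7}}$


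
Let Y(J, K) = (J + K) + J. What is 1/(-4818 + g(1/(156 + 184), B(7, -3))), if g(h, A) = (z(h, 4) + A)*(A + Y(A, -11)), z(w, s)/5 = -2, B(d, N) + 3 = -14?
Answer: -1/3144 ≈ -0.00031807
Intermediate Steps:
B(d, N) = -17 (B(d, N) = -3 - 14 = -17)
z(w, s) = -10 (z(w, s) = 5*(-2) = -10)
Y(J, K) = K + 2*J
g(h, A) = (-11 + 3*A)*(-10 + A) (g(h, A) = (-10 + A)*(A + (-11 + 2*A)) = (-10 + A)*(-11 + 3*A) = (-11 + 3*A)*(-10 + A))
1/(-4818 + g(1/(156 + 184), B(7, -3))) = 1/(-4818 + (110 - 41*(-17) + 3*(-17)**2)) = 1/(-4818 + (110 + 697 + 3*289)) = 1/(-4818 + (110 + 697 + 867)) = 1/(-4818 + 1674) = 1/(-3144) = -1/3144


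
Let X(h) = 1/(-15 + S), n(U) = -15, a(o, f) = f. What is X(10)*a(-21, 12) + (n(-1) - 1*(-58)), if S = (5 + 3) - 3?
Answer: 209/5 ≈ 41.800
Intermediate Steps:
S = 5 (S = 8 - 3 = 5)
X(h) = -⅒ (X(h) = 1/(-15 + 5) = 1/(-10) = -⅒)
X(10)*a(-21, 12) + (n(-1) - 1*(-58)) = -⅒*12 + (-15 - 1*(-58)) = -6/5 + (-15 + 58) = -6/5 + 43 = 209/5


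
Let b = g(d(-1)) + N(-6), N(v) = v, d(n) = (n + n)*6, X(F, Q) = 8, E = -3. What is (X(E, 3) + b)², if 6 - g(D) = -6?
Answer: 196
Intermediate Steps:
d(n) = 12*n (d(n) = (2*n)*6 = 12*n)
g(D) = 12 (g(D) = 6 - 1*(-6) = 6 + 6 = 12)
b = 6 (b = 12 - 6 = 6)
(X(E, 3) + b)² = (8 + 6)² = 14² = 196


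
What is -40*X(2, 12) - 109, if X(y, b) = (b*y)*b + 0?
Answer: -11629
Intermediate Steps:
X(y, b) = y*b² (X(y, b) = y*b² + 0 = y*b²)
-40*X(2, 12) - 109 = -80*12² - 109 = -80*144 - 109 = -40*288 - 109 = -11520 - 109 = -11629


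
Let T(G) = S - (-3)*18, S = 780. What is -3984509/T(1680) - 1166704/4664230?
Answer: -9292819722103/1944983910 ≈ -4777.8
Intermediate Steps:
T(G) = 834 (T(G) = 780 - (-3)*18 = 780 - 1*(-54) = 780 + 54 = 834)
-3984509/T(1680) - 1166704/4664230 = -3984509/834 - 1166704/4664230 = -3984509*1/834 - 1166704*1/4664230 = -3984509/834 - 583352/2332115 = -9292819722103/1944983910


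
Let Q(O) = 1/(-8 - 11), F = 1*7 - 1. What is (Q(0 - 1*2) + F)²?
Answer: 12769/361 ≈ 35.371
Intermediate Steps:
F = 6 (F = 7 - 1 = 6)
Q(O) = -1/19 (Q(O) = 1/(-19) = -1/19)
(Q(0 - 1*2) + F)² = (-1/19 + 6)² = (113/19)² = 12769/361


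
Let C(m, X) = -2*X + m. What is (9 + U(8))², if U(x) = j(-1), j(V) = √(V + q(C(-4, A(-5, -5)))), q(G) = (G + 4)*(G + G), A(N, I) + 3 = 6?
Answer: (9 + √119)² ≈ 396.36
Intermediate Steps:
A(N, I) = 3 (A(N, I) = -3 + 6 = 3)
C(m, X) = m - 2*X
q(G) = 2*G*(4 + G) (q(G) = (4 + G)*(2*G) = 2*G*(4 + G))
j(V) = √(120 + V) (j(V) = √(V + 2*(-4 - 2*3)*(4 + (-4 - 2*3))) = √(V + 2*(-4 - 6)*(4 + (-4 - 6))) = √(V + 2*(-10)*(4 - 10)) = √(V + 2*(-10)*(-6)) = √(V + 120) = √(120 + V))
U(x) = √119 (U(x) = √(120 - 1) = √119)
(9 + U(8))² = (9 + √119)²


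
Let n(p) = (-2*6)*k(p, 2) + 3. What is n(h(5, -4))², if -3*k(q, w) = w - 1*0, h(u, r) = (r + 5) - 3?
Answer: 121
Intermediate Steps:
h(u, r) = 2 + r (h(u, r) = (5 + r) - 3 = 2 + r)
k(q, w) = -w/3 (k(q, w) = -(w - 1*0)/3 = -(w + 0)/3 = -w/3)
n(p) = 11 (n(p) = (-2*6)*(-⅓*2) + 3 = -12*(-⅔) + 3 = 8 + 3 = 11)
n(h(5, -4))² = 11² = 121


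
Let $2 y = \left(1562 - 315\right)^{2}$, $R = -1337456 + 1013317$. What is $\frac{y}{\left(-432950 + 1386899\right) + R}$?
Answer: $\frac{1555009}{1259620} \approx 1.2345$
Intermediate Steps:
$R = -324139$
$y = \frac{1555009}{2}$ ($y = \frac{\left(1562 - 315\right)^{2}}{2} = \frac{1247^{2}}{2} = \frac{1}{2} \cdot 1555009 = \frac{1555009}{2} \approx 7.775 \cdot 10^{5}$)
$\frac{y}{\left(-432950 + 1386899\right) + R} = \frac{1555009}{2 \left(\left(-432950 + 1386899\right) - 324139\right)} = \frac{1555009}{2 \left(953949 - 324139\right)} = \frac{1555009}{2 \cdot 629810} = \frac{1555009}{2} \cdot \frac{1}{629810} = \frac{1555009}{1259620}$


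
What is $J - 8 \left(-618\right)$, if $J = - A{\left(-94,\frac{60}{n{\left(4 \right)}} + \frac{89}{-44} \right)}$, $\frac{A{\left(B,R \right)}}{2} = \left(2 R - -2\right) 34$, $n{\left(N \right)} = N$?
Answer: $\frac{33474}{11} \approx 3043.1$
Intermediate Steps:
$A{\left(B,R \right)} = 136 + 136 R$ ($A{\left(B,R \right)} = 2 \left(2 R - -2\right) 34 = 2 \left(2 R + 2\right) 34 = 2 \left(2 + 2 R\right) 34 = 2 \left(68 + 68 R\right) = 136 + 136 R$)
$J = - \frac{20910}{11}$ ($J = - (136 + 136 \left(\frac{60}{4} + \frac{89}{-44}\right)) = - (136 + 136 \left(60 \cdot \frac{1}{4} + 89 \left(- \frac{1}{44}\right)\right)) = - (136 + 136 \left(15 - \frac{89}{44}\right)) = - (136 + 136 \cdot \frac{571}{44}) = - (136 + \frac{19414}{11}) = \left(-1\right) \frac{20910}{11} = - \frac{20910}{11} \approx -1900.9$)
$J - 8 \left(-618\right) = - \frac{20910}{11} - 8 \left(-618\right) = - \frac{20910}{11} - -4944 = - \frac{20910}{11} + 4944 = \frac{33474}{11}$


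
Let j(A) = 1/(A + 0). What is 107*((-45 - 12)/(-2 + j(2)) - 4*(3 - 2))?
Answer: 3638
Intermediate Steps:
j(A) = 1/A
107*((-45 - 12)/(-2 + j(2)) - 4*(3 - 2)) = 107*((-45 - 12)/(-2 + 1/2) - 4*(3 - 2)) = 107*(-57/(-2 + 1/2) - 4*1) = 107*(-57/(-3/2) - 4) = 107*(-57*(-2/3) - 4) = 107*(38 - 4) = 107*34 = 3638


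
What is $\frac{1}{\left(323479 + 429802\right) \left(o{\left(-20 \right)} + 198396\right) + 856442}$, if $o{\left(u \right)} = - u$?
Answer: $\frac{1}{149463859338} \approx 6.6906 \cdot 10^{-12}$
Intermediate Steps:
$\frac{1}{\left(323479 + 429802\right) \left(o{\left(-20 \right)} + 198396\right) + 856442} = \frac{1}{\left(323479 + 429802\right) \left(\left(-1\right) \left(-20\right) + 198396\right) + 856442} = \frac{1}{753281 \left(20 + 198396\right) + 856442} = \frac{1}{753281 \cdot 198416 + 856442} = \frac{1}{149463002896 + 856442} = \frac{1}{149463859338}$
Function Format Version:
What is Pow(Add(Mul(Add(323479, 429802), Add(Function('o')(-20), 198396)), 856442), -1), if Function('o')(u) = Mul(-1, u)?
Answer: Rational(1, 149463859338) ≈ 6.6906e-12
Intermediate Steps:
Pow(Add(Mul(Add(323479, 429802), Add(Function('o')(-20), 198396)), 856442), -1) = Pow(Add(Mul(Add(323479, 429802), Add(Mul(-1, -20), 198396)), 856442), -1) = Pow(Add(Mul(753281, Add(20, 198396)), 856442), -1) = Pow(Add(Mul(753281, 198416), 856442), -1) = Pow(Add(149463002896, 856442), -1) = Pow(149463859338, -1) = Rational(1, 149463859338)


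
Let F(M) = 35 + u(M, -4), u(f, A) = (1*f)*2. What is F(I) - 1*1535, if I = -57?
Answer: -1614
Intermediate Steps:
u(f, A) = 2*f (u(f, A) = f*2 = 2*f)
F(M) = 35 + 2*M
F(I) - 1*1535 = (35 + 2*(-57)) - 1*1535 = (35 - 114) - 1535 = -79 - 1535 = -1614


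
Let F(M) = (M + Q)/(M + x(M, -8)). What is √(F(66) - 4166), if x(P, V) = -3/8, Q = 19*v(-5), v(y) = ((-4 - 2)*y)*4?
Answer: I*√5059558/35 ≈ 64.267*I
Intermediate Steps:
v(y) = -24*y (v(y) = -6*y*4 = -24*y)
Q = 2280 (Q = 19*(-24*(-5)) = 19*120 = 2280)
x(P, V) = -3/8 (x(P, V) = -3*⅛ = -3/8)
F(M) = (2280 + M)/(-3/8 + M) (F(M) = (M + 2280)/(M - 3/8) = (2280 + M)/(-3/8 + M))
√(F(66) - 4166) = √(8*(2280 + 66)/(-3 + 8*66) - 4166) = √(8*2346/(-3 + 528) - 4166) = √(8*2346/525 - 4166) = √(8*(1/525)*2346 - 4166) = √(6256/175 - 4166) = √(-722794/175) = I*√5059558/35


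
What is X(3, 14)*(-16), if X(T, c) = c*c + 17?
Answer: -3408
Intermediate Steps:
X(T, c) = 17 + c² (X(T, c) = c² + 17 = 17 + c²)
X(3, 14)*(-16) = (17 + 14²)*(-16) = (17 + 196)*(-16) = 213*(-16) = -3408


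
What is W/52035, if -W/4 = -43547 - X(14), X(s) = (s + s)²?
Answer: 59108/17345 ≈ 3.4078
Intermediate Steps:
X(s) = 4*s² (X(s) = (2*s)² = 4*s²)
W = 177324 (W = -4*(-43547 - 4*14²) = -4*(-43547 - 4*196) = -4*(-43547 - 1*784) = -4*(-43547 - 784) = -4*(-44331) = 177324)
W/52035 = 177324/52035 = 177324*(1/52035) = 59108/17345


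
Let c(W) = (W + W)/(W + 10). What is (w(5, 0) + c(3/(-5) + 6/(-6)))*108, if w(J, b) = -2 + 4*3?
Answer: 7272/7 ≈ 1038.9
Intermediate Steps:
w(J, b) = 10 (w(J, b) = -2 + 12 = 10)
c(W) = 2*W/(10 + W) (c(W) = (2*W)/(10 + W) = 2*W/(10 + W))
(w(5, 0) + c(3/(-5) + 6/(-6)))*108 = (10 + 2*(3/(-5) + 6/(-6))/(10 + (3/(-5) + 6/(-6))))*108 = (10 + 2*(3*(-⅕) + 6*(-⅙))/(10 + (3*(-⅕) + 6*(-⅙))))*108 = (10 + 2*(-⅗ - 1)/(10 + (-⅗ - 1)))*108 = (10 + 2*(-8/5)/(10 - 8/5))*108 = (10 + 2*(-8/5)/(42/5))*108 = (10 + 2*(-8/5)*(5/42))*108 = (10 - 8/21)*108 = (202/21)*108 = 7272/7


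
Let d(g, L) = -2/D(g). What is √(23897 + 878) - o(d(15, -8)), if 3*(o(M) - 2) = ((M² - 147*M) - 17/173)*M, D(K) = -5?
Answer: 126112/21625 + 5*√991 ≈ 163.23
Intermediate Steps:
d(g, L) = ⅖ (d(g, L) = -2/(-5) = -2*(-⅕) = ⅖)
o(M) = 2 + M*(-17/173 + M² - 147*M)/3 (o(M) = 2 + (((M² - 147*M) - 17/173)*M)/3 = 2 + ((-17/173 + M² - 147*M)*M)/3 = 2 + (M*(-17/173 + M² - 147*M))/3 = 2 + M*(-17/173 + M² - 147*M)/3)
√(23897 + 878) - o(d(15, -8)) = √(23897 + 878) - (2 - 49*(⅖)² - 17/519*⅖ + (⅖)³/3) = √24775 - (2 - 49*4/25 - 34/2595 + (⅓)*(8/125)) = 5*√991 - (2 - 196/25 - 34/2595 + 8/375) = 5*√991 - 1*(-126112/21625) = 5*√991 + 126112/21625 = 126112/21625 + 5*√991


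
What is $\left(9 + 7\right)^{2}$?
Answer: $256$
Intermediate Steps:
$\left(9 + 7\right)^{2} = 16^{2} = 256$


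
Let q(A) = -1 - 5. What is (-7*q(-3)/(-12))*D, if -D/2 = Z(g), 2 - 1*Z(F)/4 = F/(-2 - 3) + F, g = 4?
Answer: -168/5 ≈ -33.600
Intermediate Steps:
Z(F) = 8 - 16*F/5 (Z(F) = 8 - 4*(F/(-2 - 3) + F) = 8 - 4*(F/(-5) + F) = 8 - 4*(-F/5 + F) = 8 - 16*F/5)
D = 48/5 (D = -2*(8 - 16/5*4) = -2*(8 - 64/5) = -2*(-24/5) = 48/5 ≈ 9.6000)
q(A) = -6
(-7*q(-3)/(-12))*D = -(-42)/(-12)*(48/5) = -(-42)*(-1)/12*(48/5) = -7*1/2*(48/5) = -7/2*48/5 = -168/5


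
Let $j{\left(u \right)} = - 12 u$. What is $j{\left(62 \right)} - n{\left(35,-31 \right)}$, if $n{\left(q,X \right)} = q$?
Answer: $-779$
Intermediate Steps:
$j{\left(62 \right)} - n{\left(35,-31 \right)} = \left(-12\right) 62 - 35 = -744 - 35 = -779$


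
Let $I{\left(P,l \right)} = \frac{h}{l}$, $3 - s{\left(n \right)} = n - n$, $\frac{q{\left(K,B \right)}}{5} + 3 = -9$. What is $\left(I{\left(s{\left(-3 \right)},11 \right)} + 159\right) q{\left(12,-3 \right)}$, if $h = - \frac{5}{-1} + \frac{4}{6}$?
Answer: $- \frac{105280}{11} \approx -9570.9$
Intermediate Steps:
$h = \frac{17}{3}$ ($h = \left(-5\right) \left(-1\right) + 4 \cdot \frac{1}{6} = 5 + \frac{2}{3} = \frac{17}{3} \approx 5.6667$)
$q{\left(K,B \right)} = -60$ ($q{\left(K,B \right)} = -15 + 5 \left(-9\right) = -15 - 45 = -60$)
$s{\left(n \right)} = 3$ ($s{\left(n \right)} = 3 - \left(n - n\right) = 3 - 0 = 3 + 0 = 3$)
$I{\left(P,l \right)} = \frac{17}{3 l}$
$\left(I{\left(s{\left(-3 \right)},11 \right)} + 159\right) q{\left(12,-3 \right)} = \left(\frac{17}{3 \cdot 11} + 159\right) \left(-60\right) = \left(\frac{17}{3} \cdot \frac{1}{11} + 159\right) \left(-60\right) = \left(\frac{17}{33} + 159\right) \left(-60\right) = \frac{5264}{33} \left(-60\right) = - \frac{105280}{11}$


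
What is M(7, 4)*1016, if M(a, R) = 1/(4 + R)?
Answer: 127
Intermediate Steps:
M(7, 4)*1016 = 1016/(4 + 4) = 1016/8 = (⅛)*1016 = 127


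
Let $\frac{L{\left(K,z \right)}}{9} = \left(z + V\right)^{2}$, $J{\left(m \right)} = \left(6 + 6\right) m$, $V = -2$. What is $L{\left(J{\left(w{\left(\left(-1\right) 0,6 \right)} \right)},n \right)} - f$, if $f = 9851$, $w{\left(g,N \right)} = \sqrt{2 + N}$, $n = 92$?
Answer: $63049$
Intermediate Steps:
$J{\left(m \right)} = 12 m$
$L{\left(K,z \right)} = 9 \left(-2 + z\right)^{2}$ ($L{\left(K,z \right)} = 9 \left(z - 2\right)^{2} = 9 \left(-2 + z\right)^{2}$)
$L{\left(J{\left(w{\left(\left(-1\right) 0,6 \right)} \right)},n \right)} - f = 9 \left(-2 + 92\right)^{2} - 9851 = 9 \cdot 90^{2} - 9851 = 9 \cdot 8100 - 9851 = 72900 - 9851 = 63049$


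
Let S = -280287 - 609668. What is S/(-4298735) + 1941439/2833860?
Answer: 2173547931193/2436402633420 ≈ 0.89211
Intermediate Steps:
S = -889955
S/(-4298735) + 1941439/2833860 = -889955/(-4298735) + 1941439/2833860 = -889955*(-1/4298735) + 1941439*(1/2833860) = 177991/859747 + 1941439/2833860 = 2173547931193/2436402633420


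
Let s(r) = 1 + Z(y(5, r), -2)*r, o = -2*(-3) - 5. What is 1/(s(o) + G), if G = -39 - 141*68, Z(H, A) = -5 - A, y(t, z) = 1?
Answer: -1/9629 ≈ -0.00010385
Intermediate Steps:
o = 1 (o = 6 - 5 = 1)
s(r) = 1 - 3*r (s(r) = 1 + (-5 - 1*(-2))*r = 1 + (-5 + 2)*r = 1 - 3*r)
G = -9627 (G = -39 - 9588 = -9627)
1/(s(o) + G) = 1/((1 - 3*1) - 9627) = 1/((1 - 3) - 9627) = 1/(-2 - 9627) = 1/(-9629) = -1/9629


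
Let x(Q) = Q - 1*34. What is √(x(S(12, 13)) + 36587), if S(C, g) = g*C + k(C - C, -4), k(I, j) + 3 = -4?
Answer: 3*√4078 ≈ 191.58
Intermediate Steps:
k(I, j) = -7 (k(I, j) = -3 - 4 = -7)
S(C, g) = -7 + C*g (S(C, g) = g*C - 7 = C*g - 7 = -7 + C*g)
x(Q) = -34 + Q (x(Q) = Q - 34 = -34 + Q)
√(x(S(12, 13)) + 36587) = √((-34 + (-7 + 12*13)) + 36587) = √((-34 + (-7 + 156)) + 36587) = √((-34 + 149) + 36587) = √(115 + 36587) = √36702 = 3*√4078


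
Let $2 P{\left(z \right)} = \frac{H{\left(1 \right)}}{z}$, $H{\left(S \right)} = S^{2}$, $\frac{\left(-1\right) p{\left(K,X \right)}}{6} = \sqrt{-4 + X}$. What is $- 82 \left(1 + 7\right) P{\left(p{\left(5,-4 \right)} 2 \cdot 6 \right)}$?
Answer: $- \frac{41 i \sqrt{2}}{36} \approx - 1.6106 i$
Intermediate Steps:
$p{\left(K,X \right)} = - 6 \sqrt{-4 + X}$
$P{\left(z \right)} = \frac{1}{2 z}$ ($P{\left(z \right)} = \frac{1^{2} \frac{1}{z}}{2} = \frac{1 \frac{1}{z}}{2} = \frac{1}{2 z}$)
$- 82 \left(1 + 7\right) P{\left(p{\left(5,-4 \right)} 2 \cdot 6 \right)} = - 82 \left(1 + 7\right) \frac{1}{2 - 6 \sqrt{-4 - 4} \cdot 2 \cdot 6} = - 82 \cdot 8 \frac{1}{2 - 6 \sqrt{-8} \cdot 2 \cdot 6} = - 82 \cdot 8 \frac{1}{2 - 6 \cdot 2 i \sqrt{2} \cdot 2 \cdot 6} = - 82 \cdot 8 \frac{1}{2 - 12 i \sqrt{2} \cdot 2 \cdot 6} = - 82 \cdot 8 \frac{1}{2 - 24 i \sqrt{2} \cdot 6} = - 82 \cdot 8 \frac{1}{2 \left(- 144 i \sqrt{2}\right)} = - 82 \cdot 8 \frac{\frac{1}{288} i \sqrt{2}}{2} = - 82 \cdot 8 \frac{i \sqrt{2}}{576} = - 82 \frac{i \sqrt{2}}{72} = - \frac{41 i \sqrt{2}}{36}$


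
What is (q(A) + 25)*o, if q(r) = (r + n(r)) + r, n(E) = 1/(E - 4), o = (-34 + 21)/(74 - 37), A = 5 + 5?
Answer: -3523/222 ≈ -15.869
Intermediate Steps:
A = 10
o = -13/37 ≈ -0.35135
n(E) = 1/(-4 + E)
q(r) = 1/(-4 + r) + 2*r (q(r) = (r + 1/(-4 + r)) + r = 1/(-4 + r) + 2*r)
(q(A) + 25)*o = ((1 + 2*10*(-4 + 10))/(-4 + 10) + 25)*(-13/37) = ((1 + 2*10*6)/6 + 25)*(-13/37) = ((1 + 120)/6 + 25)*(-13/37) = ((1/6)*121 + 25)*(-13/37) = (121/6 + 25)*(-13/37) = (271/6)*(-13/37) = -3523/222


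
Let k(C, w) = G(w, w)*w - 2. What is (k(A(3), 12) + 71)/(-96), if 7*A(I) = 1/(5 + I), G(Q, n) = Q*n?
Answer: -599/32 ≈ -18.719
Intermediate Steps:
A(I) = 1/(7*(5 + I))
k(C, w) = -2 + w³ (k(C, w) = (w*w)*w - 2 = w²*w - 2 = w³ - 2 = -2 + w³)
(k(A(3), 12) + 71)/(-96) = ((-2 + 12³) + 71)/(-96) = -((-2 + 1728) + 71)/96 = -(1726 + 71)/96 = -1/96*1797 = -599/32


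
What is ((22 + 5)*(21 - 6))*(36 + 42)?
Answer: 31590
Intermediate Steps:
((22 + 5)*(21 - 6))*(36 + 42) = (27*15)*78 = 405*78 = 31590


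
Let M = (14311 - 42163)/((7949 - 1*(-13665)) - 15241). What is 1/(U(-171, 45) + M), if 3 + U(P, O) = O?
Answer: 6373/239814 ≈ 0.026575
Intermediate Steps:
U(P, O) = -3 + O
M = -27852/6373 (M = -27852/((7949 + 13665) - 15241) = -27852/(21614 - 15241) = -27852/6373 ≈ -4.3703)
1/(U(-171, 45) + M) = 1/((-3 + 45) - 27852/6373) = 1/(42 - 27852/6373) = 1/(239814/6373) = 6373/239814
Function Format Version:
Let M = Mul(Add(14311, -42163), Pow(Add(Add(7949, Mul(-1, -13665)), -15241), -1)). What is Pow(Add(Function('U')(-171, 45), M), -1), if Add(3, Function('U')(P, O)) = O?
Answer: Rational(6373, 239814) ≈ 0.026575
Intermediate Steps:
Function('U')(P, O) = Add(-3, O)
M = Rational(-27852, 6373) (M = Mul(-27852, Pow(Add(Add(7949, 13665), -15241), -1)) = Mul(-27852, Pow(Add(21614, -15241), -1)) = Mul(-27852, Pow(6373, -1)) = Mul(-27852, Rational(1, 6373)) = Rational(-27852, 6373) ≈ -4.3703)
Pow(Add(Function('U')(-171, 45), M), -1) = Pow(Add(Add(-3, 45), Rational(-27852, 6373)), -1) = Pow(Add(42, Rational(-27852, 6373)), -1) = Pow(Rational(239814, 6373), -1) = Rational(6373, 239814)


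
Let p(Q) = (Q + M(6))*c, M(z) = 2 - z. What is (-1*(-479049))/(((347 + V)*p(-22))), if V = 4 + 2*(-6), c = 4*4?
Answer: -159683/47008 ≈ -3.3969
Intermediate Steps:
c = 16
p(Q) = -64 + 16*Q (p(Q) = (Q + (2 - 1*6))*16 = (Q + (2 - 6))*16 = (Q - 4)*16 = (-4 + Q)*16 = -64 + 16*Q)
V = -8 (V = 4 - 12 = -8)
(-1*(-479049))/(((347 + V)*p(-22))) = (-1*(-479049))/(((347 - 8)*(-64 + 16*(-22)))) = 479049/((339*(-64 - 352))) = 479049/((339*(-416))) = 479049/(-141024) = 479049*(-1/141024) = -159683/47008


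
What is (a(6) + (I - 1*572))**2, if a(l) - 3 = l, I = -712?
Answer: 1625625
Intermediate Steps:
a(l) = 3 + l
(a(6) + (I - 1*572))**2 = ((3 + 6) + (-712 - 1*572))**2 = (9 + (-712 - 572))**2 = (9 - 1284)**2 = (-1275)**2 = 1625625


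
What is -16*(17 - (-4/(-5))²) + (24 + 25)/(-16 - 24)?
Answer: -52597/200 ≈ -262.98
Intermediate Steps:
-16*(17 - (-4/(-5))²) + (24 + 25)/(-16 - 24) = -16*(17 - (-4*(-⅕))²) + 49/(-40) = -16*(17 - (⅘)²) + 49*(-1/40) = -16*(17 - 1*16/25) - 49/40 = -16*(17 - 16/25) - 49/40 = -16*409/25 - 49/40 = -6544/25 - 49/40 = -52597/200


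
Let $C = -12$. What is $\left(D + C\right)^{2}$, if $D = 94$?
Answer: $6724$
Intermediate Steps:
$\left(D + C\right)^{2} = \left(94 - 12\right)^{2} = 82^{2} = 6724$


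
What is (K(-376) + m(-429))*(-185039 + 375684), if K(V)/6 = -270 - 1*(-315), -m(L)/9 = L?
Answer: 787554495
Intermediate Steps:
m(L) = -9*L
K(V) = 270 (K(V) = 6*(-270 - 1*(-315)) = 6*(-270 + 315) = 6*45 = 270)
(K(-376) + m(-429))*(-185039 + 375684) = (270 - 9*(-429))*(-185039 + 375684) = (270 + 3861)*190645 = 4131*190645 = 787554495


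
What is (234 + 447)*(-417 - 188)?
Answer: -412005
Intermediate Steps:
(234 + 447)*(-417 - 188) = 681*(-605) = -412005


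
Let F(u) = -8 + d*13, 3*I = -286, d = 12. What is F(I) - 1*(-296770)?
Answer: 296918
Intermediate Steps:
I = -286/3 (I = (1/3)*(-286) = -286/3 ≈ -95.333)
F(u) = 148 (F(u) = -8 + 12*13 = -8 + 156 = 148)
F(I) - 1*(-296770) = 148 - 1*(-296770) = 148 + 296770 = 296918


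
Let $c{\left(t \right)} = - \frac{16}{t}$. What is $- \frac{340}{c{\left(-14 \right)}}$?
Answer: $- \frac{595}{2} \approx -297.5$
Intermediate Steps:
$- \frac{340}{c{\left(-14 \right)}} = - \frac{340}{\left(-16\right) \frac{1}{-14}} = - \frac{340}{\left(-16\right) \left(- \frac{1}{14}\right)} = - \frac{340}{\frac{8}{7}} = \left(-340\right) \frac{7}{8} = - \frac{595}{2}$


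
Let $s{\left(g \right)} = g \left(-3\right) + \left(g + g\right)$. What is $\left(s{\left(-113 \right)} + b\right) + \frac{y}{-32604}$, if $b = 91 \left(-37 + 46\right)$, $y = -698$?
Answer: $\frac{15193813}{16302} \approx 932.02$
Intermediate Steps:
$s{\left(g \right)} = - g$ ($s{\left(g \right)} = - 3 g + 2 g = - g$)
$b = 819$ ($b = 91 \cdot 9 = 819$)
$\left(s{\left(-113 \right)} + b\right) + \frac{y}{-32604} = \left(\left(-1\right) \left(-113\right) + 819\right) - \frac{698}{-32604} = \left(113 + 819\right) - - \frac{349}{16302} = 932 + \frac{349}{16302} = \frac{15193813}{16302}$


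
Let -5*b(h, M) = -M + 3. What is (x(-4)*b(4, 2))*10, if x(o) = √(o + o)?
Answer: -4*I*√2 ≈ -5.6569*I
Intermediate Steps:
b(h, M) = -⅗ + M/5 (b(h, M) = -(-M + 3)/5 = -(3 - M)/5 = -⅗ + M/5)
x(o) = √2*√o (x(o) = √(2*o) = √2*√o)
(x(-4)*b(4, 2))*10 = ((√2*√(-4))*(-⅗ + (⅕)*2))*10 = ((√2*(2*I))*(-⅗ + ⅖))*10 = ((2*I*√2)*(-⅕))*10 = -2*I*√2/5*10 = -4*I*√2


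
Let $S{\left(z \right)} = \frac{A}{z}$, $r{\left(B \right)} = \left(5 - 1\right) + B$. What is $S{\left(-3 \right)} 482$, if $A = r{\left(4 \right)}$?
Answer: $- \frac{3856}{3} \approx -1285.3$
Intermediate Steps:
$r{\left(B \right)} = 4 + B$
$A = 8$ ($A = 4 + 4 = 8$)
$S{\left(z \right)} = \frac{8}{z}$
$S{\left(-3 \right)} 482 = \frac{8}{-3} \cdot 482 = 8 \left(- \frac{1}{3}\right) 482 = \left(- \frac{8}{3}\right) 482 = - \frac{3856}{3}$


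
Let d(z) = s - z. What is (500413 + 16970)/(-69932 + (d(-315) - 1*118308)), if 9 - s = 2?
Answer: -517383/187918 ≈ -2.7532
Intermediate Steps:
s = 7 (s = 9 - 1*2 = 9 - 2 = 7)
d(z) = 7 - z
(500413 + 16970)/(-69932 + (d(-315) - 1*118308)) = (500413 + 16970)/(-69932 + ((7 - 1*(-315)) - 1*118308)) = 517383/(-69932 + ((7 + 315) - 118308)) = 517383/(-69932 + (322 - 118308)) = 517383/(-69932 - 117986) = 517383/(-187918) = 517383*(-1/187918) = -517383/187918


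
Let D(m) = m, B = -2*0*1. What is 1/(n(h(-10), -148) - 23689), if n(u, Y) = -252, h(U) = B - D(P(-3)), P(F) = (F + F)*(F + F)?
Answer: -1/23941 ≈ -4.1769e-5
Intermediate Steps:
P(F) = 4*F² (P(F) = (2*F)*(2*F) = 4*F²)
B = 0 (B = 0*1 = 0)
h(U) = -36 (h(U) = 0 - 4*(-3)² = 0 - 4*9 = 0 - 1*36 = 0 - 36 = -36)
1/(n(h(-10), -148) - 23689) = 1/(-252 - 23689) = 1/(-23941) = -1/23941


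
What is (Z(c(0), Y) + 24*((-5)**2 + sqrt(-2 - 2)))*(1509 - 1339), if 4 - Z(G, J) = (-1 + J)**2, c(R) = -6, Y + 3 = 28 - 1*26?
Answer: 102000 + 8160*I ≈ 1.02e+5 + 8160.0*I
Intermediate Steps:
Y = -1 (Y = -3 + (28 - 1*26) = -3 + (28 - 26) = -3 + 2 = -1)
Z(G, J) = 4 - (-1 + J)**2
(Z(c(0), Y) + 24*((-5)**2 + sqrt(-2 - 2)))*(1509 - 1339) = ((4 - (-1 - 1)**2) + 24*((-5)**2 + sqrt(-2 - 2)))*(1509 - 1339) = ((4 - 1*(-2)**2) + 24*(25 + sqrt(-4)))*170 = ((4 - 1*4) + 24*(25 + 2*I))*170 = ((4 - 4) + (600 + 48*I))*170 = (0 + (600 + 48*I))*170 = (600 + 48*I)*170 = 102000 + 8160*I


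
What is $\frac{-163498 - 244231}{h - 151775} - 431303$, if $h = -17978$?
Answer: $- \frac{73214570430}{169753} \approx -4.313 \cdot 10^{5}$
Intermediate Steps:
$\frac{-163498 - 244231}{h - 151775} - 431303 = \frac{-163498 - 244231}{-17978 - 151775} - 431303 = - \frac{407729}{-169753} - 431303 = \left(-407729\right) \left(- \frac{1}{169753}\right) - 431303 = \frac{407729}{169753} - 431303 = - \frac{73214570430}{169753}$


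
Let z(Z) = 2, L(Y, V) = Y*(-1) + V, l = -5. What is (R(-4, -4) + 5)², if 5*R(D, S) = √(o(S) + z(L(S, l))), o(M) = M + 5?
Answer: (25 + √3)²/25 ≈ 28.584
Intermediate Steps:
L(Y, V) = V - Y (L(Y, V) = -Y + V = V - Y)
o(M) = 5 + M
R(D, S) = √(7 + S)/5 (R(D, S) = √((5 + S) + 2)/5 = √(7 + S)/5)
(R(-4, -4) + 5)² = (√(7 - 4)/5 + 5)² = (√3/5 + 5)² = (5 + √3/5)²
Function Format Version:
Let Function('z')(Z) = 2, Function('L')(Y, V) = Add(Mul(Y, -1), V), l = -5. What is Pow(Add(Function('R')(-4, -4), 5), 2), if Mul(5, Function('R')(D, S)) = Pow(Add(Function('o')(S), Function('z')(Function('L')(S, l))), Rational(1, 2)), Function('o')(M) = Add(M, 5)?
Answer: Mul(Rational(1, 25), Pow(Add(25, Pow(3, Rational(1, 2))), 2)) ≈ 28.584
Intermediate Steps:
Function('L')(Y, V) = Add(V, Mul(-1, Y)) (Function('L')(Y, V) = Add(Mul(-1, Y), V) = Add(V, Mul(-1, Y)))
Function('o')(M) = Add(5, M)
Function('R')(D, S) = Mul(Rational(1, 5), Pow(Add(7, S), Rational(1, 2))) (Function('R')(D, S) = Mul(Rational(1, 5), Pow(Add(Add(5, S), 2), Rational(1, 2))) = Mul(Rational(1, 5), Pow(Add(7, S), Rational(1, 2))))
Pow(Add(Function('R')(-4, -4), 5), 2) = Pow(Add(Mul(Rational(1, 5), Pow(Add(7, -4), Rational(1, 2))), 5), 2) = Pow(Add(Mul(Rational(1, 5), Pow(3, Rational(1, 2))), 5), 2) = Pow(Add(5, Mul(Rational(1, 5), Pow(3, Rational(1, 2)))), 2)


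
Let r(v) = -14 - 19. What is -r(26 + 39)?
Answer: 33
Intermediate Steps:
r(v) = -33
-r(26 + 39) = -1*(-33) = 33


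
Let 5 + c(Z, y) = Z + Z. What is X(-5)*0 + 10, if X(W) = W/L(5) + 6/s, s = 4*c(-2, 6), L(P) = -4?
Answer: 10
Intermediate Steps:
c(Z, y) = -5 + 2*Z (c(Z, y) = -5 + (Z + Z) = -5 + 2*Z)
s = -36 (s = 4*(-5 + 2*(-2)) = 4*(-5 - 4) = 4*(-9) = -36)
X(W) = -⅙ - W/4 (X(W) = W/(-4) + 6/(-36) = W*(-¼) + 6*(-1/36) = -W/4 - ⅙ = -⅙ - W/4)
X(-5)*0 + 10 = (-⅙ - ¼*(-5))*0 + 10 = (-⅙ + 5/4)*0 + 10 = (13/12)*0 + 10 = 0 + 10 = 10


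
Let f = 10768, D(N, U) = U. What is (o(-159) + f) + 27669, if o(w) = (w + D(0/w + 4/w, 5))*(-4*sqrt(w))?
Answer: 38437 + 616*I*sqrt(159) ≈ 38437.0 + 7767.5*I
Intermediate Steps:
o(w) = -4*sqrt(w)*(5 + w) (o(w) = (w + 5)*(-4*sqrt(w)) = (5 + w)*(-4*sqrt(w)) = -4*sqrt(w)*(5 + w))
(o(-159) + f) + 27669 = (4*sqrt(-159)*(-5 - 1*(-159)) + 10768) + 27669 = (4*(I*sqrt(159))*(-5 + 159) + 10768) + 27669 = (4*(I*sqrt(159))*154 + 10768) + 27669 = (616*I*sqrt(159) + 10768) + 27669 = (10768 + 616*I*sqrt(159)) + 27669 = 38437 + 616*I*sqrt(159)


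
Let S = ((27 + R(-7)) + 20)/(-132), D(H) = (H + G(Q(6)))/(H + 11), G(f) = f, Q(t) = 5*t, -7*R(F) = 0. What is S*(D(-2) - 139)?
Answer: 57481/1188 ≈ 48.385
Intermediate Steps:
R(F) = 0 (R(F) = -⅐*0 = 0)
D(H) = (30 + H)/(11 + H) (D(H) = (H + 5*6)/(H + 11) = (H + 30)/(11 + H) = (30 + H)/(11 + H))
S = -47/132 (S = ((27 + 0) + 20)/(-132) = (27 + 20)*(-1/132) = 47*(-1/132) = -47/132 ≈ -0.35606)
S*(D(-2) - 139) = -47*((30 - 2)/(11 - 2) - 139)/132 = -47*(28/9 - 139)/132 = -47/132*(-1223/9) = 57481/1188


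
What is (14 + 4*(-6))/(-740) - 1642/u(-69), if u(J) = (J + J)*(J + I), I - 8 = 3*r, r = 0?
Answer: -56545/311466 ≈ -0.18154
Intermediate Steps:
I = 8 (I = 8 + 3*0 = 8 + 0 = 8)
u(J) = 2*J*(8 + J) (u(J) = (J + J)*(J + 8) = (2*J)*(8 + J) = 2*J*(8 + J))
(14 + 4*(-6))/(-740) - 1642/u(-69) = (14 + 4*(-6))/(-740) - 1642*(-1/(138*(8 - 69))) = (14 - 24)*(-1/740) - 1642/(2*(-69)*(-61)) = -10*(-1/740) - 1642/8418 = 1/74 - 1642*1/8418 = 1/74 - 821/4209 = -56545/311466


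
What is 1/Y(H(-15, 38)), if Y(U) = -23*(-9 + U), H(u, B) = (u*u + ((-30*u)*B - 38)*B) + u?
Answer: -1/14916811 ≈ -6.7038e-8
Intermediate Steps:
H(u, B) = u + u² + B*(-38 - 30*B*u) (H(u, B) = (u² + (-30*B*u - 38)*B) + u = (u² + (-38 - 30*B*u)*B) + u = (u² + B*(-38 - 30*B*u)) + u = u + u² + B*(-38 - 30*B*u))
Y(U) = 207 - 23*U
1/Y(H(-15, 38)) = 1/(207 - 23*(-15 + (-15)² - 38*38 - 30*(-15)*38²)) = 1/(207 - 23*(-15 + 225 - 1444 - 30*(-15)*1444)) = 1/(207 - 23*(-15 + 225 - 1444 + 649800)) = 1/(207 - 23*648566) = 1/(207 - 14917018) = 1/(-14916811) = -1/14916811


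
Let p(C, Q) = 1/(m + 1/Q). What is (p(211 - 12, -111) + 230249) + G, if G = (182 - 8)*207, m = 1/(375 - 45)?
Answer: 19425281/73 ≈ 2.6610e+5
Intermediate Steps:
m = 1/330 ≈ 0.0030303
G = 36018 (G = 174*207 = 36018)
p(C, Q) = 1/(1/330 + 1/Q)
(p(211 - 12, -111) + 230249) + G = (330*(-111)/(330 - 111) + 230249) + 36018 = (330*(-111)/219 + 230249) + 36018 = (330*(-111)*(1/219) + 230249) + 36018 = (-12210/73 + 230249) + 36018 = 16795967/73 + 36018 = 19425281/73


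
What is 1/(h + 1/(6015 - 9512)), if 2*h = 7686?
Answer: 3497/13438970 ≈ 0.00026021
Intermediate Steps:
h = 3843 (h = (½)*7686 = 3843)
1/(h + 1/(6015 - 9512)) = 1/(3843 + 1/(6015 - 9512)) = 1/(3843 + 1/(-3497)) = 1/(3843 - 1/3497) = 1/(13438970/3497) = 3497/13438970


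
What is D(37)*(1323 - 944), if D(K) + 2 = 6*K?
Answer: 83380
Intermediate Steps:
D(K) = -2 + 6*K
D(37)*(1323 - 944) = (-2 + 6*37)*(1323 - 944) = (-2 + 222)*379 = 220*379 = 83380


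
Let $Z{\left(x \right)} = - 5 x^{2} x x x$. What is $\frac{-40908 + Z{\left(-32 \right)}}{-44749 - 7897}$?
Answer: $- \frac{83865626}{26323} \approx -3186.0$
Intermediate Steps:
$Z{\left(x \right)} = - 5 x^{5}$ ($Z{\left(x \right)} = - 5 x^{2} x^{2} x = - 5 x^{4} x = - 5 x^{5}$)
$\frac{-40908 + Z{\left(-32 \right)}}{-44749 - 7897} = \frac{-40908 - 5 \left(-32\right)^{5}}{-44749 - 7897} = \frac{-40908 - -167772160}{-52646} = \left(-40908 + 167772160\right) \left(- \frac{1}{52646}\right) = 167731252 \left(- \frac{1}{52646}\right) = - \frac{83865626}{26323}$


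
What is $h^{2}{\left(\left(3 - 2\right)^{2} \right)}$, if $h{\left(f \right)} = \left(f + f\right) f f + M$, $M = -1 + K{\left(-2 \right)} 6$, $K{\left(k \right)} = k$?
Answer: $121$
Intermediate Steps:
$M = -13$ ($M = -1 - 12 = -13$)
$h{\left(f \right)} = -13 + 2 f^{3}$ ($h{\left(f \right)} = \left(f + f\right) f f - 13 = 2 f f f - 13 = 2 f^{2} f - 13 = 2 f^{3} - 13 = -13 + 2 f^{3}$)
$h^{2}{\left(\left(3 - 2\right)^{2} \right)} = \left(-13 + 2 \left(\left(3 - 2\right)^{2}\right)^{3}\right)^{2} = \left(-13 + 2 \left(1^{2}\right)^{3}\right)^{2} = \left(-13 + 2 \cdot 1^{3}\right)^{2} = \left(-13 + 2 \cdot 1\right)^{2} = \left(-13 + 2\right)^{2} = \left(-11\right)^{2} = 121$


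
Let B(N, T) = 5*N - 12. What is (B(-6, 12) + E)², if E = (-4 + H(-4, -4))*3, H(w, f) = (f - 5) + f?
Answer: 8649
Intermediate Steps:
H(w, f) = -5 + 2*f (H(w, f) = (-5 + f) + f = -5 + 2*f)
B(N, T) = -12 + 5*N
E = -51 (E = (-4 + (-5 + 2*(-4)))*3 = (-4 + (-5 - 8))*3 = (-4 - 13)*3 = -17*3 = -51)
(B(-6, 12) + E)² = ((-12 + 5*(-6)) - 51)² = ((-12 - 30) - 51)² = (-42 - 51)² = (-93)² = 8649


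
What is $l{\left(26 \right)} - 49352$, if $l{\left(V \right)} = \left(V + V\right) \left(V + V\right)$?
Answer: $-46648$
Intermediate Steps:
$l{\left(V \right)} = 4 V^{2}$ ($l{\left(V \right)} = 2 V 2 V = 4 V^{2}$)
$l{\left(26 \right)} - 49352 = 4 \cdot 26^{2} - 49352 = 4 \cdot 676 - 49352 = 2704 - 49352 = -46648$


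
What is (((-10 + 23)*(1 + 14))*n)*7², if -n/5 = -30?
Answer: 1433250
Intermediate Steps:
n = 150 (n = -5*(-30) = 150)
(((-10 + 23)*(1 + 14))*n)*7² = (((-10 + 23)*(1 + 14))*150)*7² = ((13*15)*150)*49 = (195*150)*49 = 29250*49 = 1433250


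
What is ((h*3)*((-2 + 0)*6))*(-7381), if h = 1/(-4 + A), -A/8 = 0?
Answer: -66429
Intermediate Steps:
A = 0 (A = -8*0 = 0)
h = -¼ (h = 1/(-4 + 0) = 1/(-4) = -¼ ≈ -0.25000)
((h*3)*((-2 + 0)*6))*(-7381) = ((-¼*3)*((-2 + 0)*6))*(-7381) = -(-3)*6/2*(-7381) = -¾*(-12)*(-7381) = 9*(-7381) = -66429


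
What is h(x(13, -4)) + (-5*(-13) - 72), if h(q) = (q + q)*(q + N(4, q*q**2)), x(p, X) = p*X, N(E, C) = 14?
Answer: 3945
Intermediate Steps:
x(p, X) = X*p
h(q) = 2*q*(14 + q) (h(q) = (q + q)*(q + 14) = (2*q)*(14 + q) = 2*q*(14 + q))
h(x(13, -4)) + (-5*(-13) - 72) = 2*(-4*13)*(14 - 4*13) + (-5*(-13) - 72) = 2*(-52)*(14 - 52) + (65 - 72) = 2*(-52)*(-38) - 7 = 3952 - 7 = 3945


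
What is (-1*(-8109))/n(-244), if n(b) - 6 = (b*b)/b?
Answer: -477/14 ≈ -34.071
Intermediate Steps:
n(b) = 6 + b (n(b) = 6 + (b*b)/b = 6 + b**2/b = 6 + b)
(-1*(-8109))/n(-244) = (-1*(-8109))/(6 - 244) = 8109/(-238) = 8109*(-1/238) = -477/14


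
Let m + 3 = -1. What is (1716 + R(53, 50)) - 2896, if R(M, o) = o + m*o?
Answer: -1330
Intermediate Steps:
m = -4 (m = -3 - 1 = -4)
R(M, o) = -3*o (R(M, o) = o - 4*o = -3*o)
(1716 + R(53, 50)) - 2896 = (1716 - 3*50) - 2896 = (1716 - 150) - 2896 = 1566 - 2896 = -1330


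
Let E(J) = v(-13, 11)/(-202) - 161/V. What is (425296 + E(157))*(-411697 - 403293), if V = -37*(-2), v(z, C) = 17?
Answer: -1295282112977930/3737 ≈ -3.4661e+11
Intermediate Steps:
V = 74
E(J) = -8445/3737 (E(J) = 17/(-202) - 161/74 = 17*(-1/202) - 161*1/74 = -17/202 - 161/74 = -8445/3737)
(425296 + E(157))*(-411697 - 403293) = (425296 - 8445/3737)*(-411697 - 403293) = (1589322707/3737)*(-814990) = -1295282112977930/3737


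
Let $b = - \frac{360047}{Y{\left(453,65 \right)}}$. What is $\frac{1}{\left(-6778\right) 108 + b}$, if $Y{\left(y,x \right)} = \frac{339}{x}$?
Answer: $- \frac{339}{271559191} \approx -1.2483 \cdot 10^{-6}$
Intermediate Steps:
$b = - \frac{23403055}{339}$ ($b = - \frac{360047}{339 \cdot \frac{1}{65}} = - \frac{360047}{\frac{339}{65}} = \left(-360047\right) \frac{65}{339} = - \frac{23403055}{339} \approx -69036.0$)
$\frac{1}{\left(-6778\right) 108 + b} = \frac{1}{\left(-6778\right) 108 - \frac{23403055}{339}} = \frac{1}{-732024 - \frac{23403055}{339}} = \frac{1}{- \frac{271559191}{339}} = - \frac{339}{271559191}$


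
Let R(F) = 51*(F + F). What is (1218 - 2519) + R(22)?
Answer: 943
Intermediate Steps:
R(F) = 102*F (R(F) = 51*(2*F) = 102*F)
(1218 - 2519) + R(22) = (1218 - 2519) + 102*22 = -1301 + 2244 = 943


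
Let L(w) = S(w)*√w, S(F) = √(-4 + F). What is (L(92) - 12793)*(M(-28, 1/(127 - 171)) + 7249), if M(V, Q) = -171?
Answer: -90548854 + 28312*√506 ≈ -8.9912e+7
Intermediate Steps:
L(w) = √w*√(-4 + w) (L(w) = √(-4 + w)*√w = √w*√(-4 + w))
(L(92) - 12793)*(M(-28, 1/(127 - 171)) + 7249) = (√92*√(-4 + 92) - 12793)*(-171 + 7249) = ((2*√23)*√88 - 12793)*7078 = ((2*√23)*(2*√22) - 12793)*7078 = (4*√506 - 12793)*7078 = (-12793 + 4*√506)*7078 = -90548854 + 28312*√506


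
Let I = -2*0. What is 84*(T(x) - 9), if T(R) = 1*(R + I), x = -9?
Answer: -1512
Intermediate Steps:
I = 0
T(R) = R (T(R) = 1*(R + 0) = 1*R = R)
84*(T(x) - 9) = 84*(-9 - 9) = 84*(-18) = -1512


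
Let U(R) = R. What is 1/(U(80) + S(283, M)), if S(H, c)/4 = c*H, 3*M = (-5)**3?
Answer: -3/141260 ≈ -2.1237e-5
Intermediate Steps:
M = -125/3 (M = (1/3)*(-5)**3 = (1/3)*(-125) = -125/3 ≈ -41.667)
S(H, c) = 4*H*c (S(H, c) = 4*(c*H) = 4*(H*c) = 4*H*c)
1/(U(80) + S(283, M)) = 1/(80 + 4*283*(-125/3)) = 1/(80 - 141500/3) = 1/(-141260/3) = -3/141260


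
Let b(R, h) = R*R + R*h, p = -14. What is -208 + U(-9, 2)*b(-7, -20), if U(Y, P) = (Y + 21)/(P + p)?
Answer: -397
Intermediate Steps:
U(Y, P) = (21 + Y)/(-14 + P) (U(Y, P) = (Y + 21)/(P - 14) = (21 + Y)/(-14 + P))
b(R, h) = R**2 + R*h
-208 + U(-9, 2)*b(-7, -20) = -208 + ((21 - 9)/(-14 + 2))*(-7*(-7 - 20)) = -208 + (12/(-12))*(-7*(-27)) = -208 - 1/12*12*189 = -208 - 1*189 = -208 - 189 = -397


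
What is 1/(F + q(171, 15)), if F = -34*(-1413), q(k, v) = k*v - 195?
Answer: 1/50412 ≈ 1.9837e-5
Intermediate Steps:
q(k, v) = -195 + k*v
F = 48042
1/(F + q(171, 15)) = 1/(48042 + (-195 + 171*15)) = 1/(48042 + (-195 + 2565)) = 1/(48042 + 2370) = 1/50412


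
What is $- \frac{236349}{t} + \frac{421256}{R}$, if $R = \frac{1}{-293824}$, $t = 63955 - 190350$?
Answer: $- \frac{15644556664270531}{126395} \approx -1.2378 \cdot 10^{11}$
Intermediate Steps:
$t = -126395$
$R = - \frac{1}{293824} \approx -3.4034 \cdot 10^{-6}$
$- \frac{236349}{t} + \frac{421256}{R} = - \frac{236349}{-126395} + \frac{421256}{- \frac{1}{293824}} = \left(-236349\right) \left(- \frac{1}{126395}\right) + 421256 \left(-293824\right) = \frac{236349}{126395} - 123775122944 = - \frac{15644556664270531}{126395}$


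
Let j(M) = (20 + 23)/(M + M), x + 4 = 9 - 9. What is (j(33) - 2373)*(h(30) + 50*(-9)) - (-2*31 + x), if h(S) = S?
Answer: 10960976/11 ≈ 9.9645e+5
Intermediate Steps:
x = -4 (x = -4 + (9 - 9) = -4 + 0 = -4)
j(M) = 43/(2*M) (j(M) = 43/((2*M)) = 43*(1/(2*M)) = 43/(2*M))
(j(33) - 2373)*(h(30) + 50*(-9)) - (-2*31 + x) = ((43/2)/33 - 2373)*(30 + 50*(-9)) - (-2*31 - 4) = ((43/2)*(1/33) - 2373)*(30 - 450) - (-62 - 4) = (43/66 - 2373)*(-420) - 1*(-66) = -156575/66*(-420) + 66 = 10960250/11 + 66 = 10960976/11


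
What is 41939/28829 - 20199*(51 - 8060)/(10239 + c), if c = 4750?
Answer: 4664405244410/432117881 ≈ 10794.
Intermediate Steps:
41939/28829 - 20199*(51 - 8060)/(10239 + c) = 41939/28829 - 20199*(51 - 8060)/(10239 + 4750) = 41939*(1/28829) - 20199/(14989/(-8009)) = 41939/28829 - 20199/(14989*(-1/8009)) = 41939/28829 - 20199/(-14989/8009) = 41939/28829 - 20199*(-8009/14989) = 41939/28829 + 161773791/14989 = 4664405244410/432117881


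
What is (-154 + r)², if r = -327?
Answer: 231361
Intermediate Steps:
(-154 + r)² = (-154 - 327)² = (-481)² = 231361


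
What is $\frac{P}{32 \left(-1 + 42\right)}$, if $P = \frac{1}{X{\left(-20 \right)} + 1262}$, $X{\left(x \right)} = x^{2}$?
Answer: $\frac{1}{2180544} \approx 4.586 \cdot 10^{-7}$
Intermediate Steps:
$P = \frac{1}{1662}$ ($P = \frac{1}{\left(-20\right)^{2} + 1262} = \frac{1}{400 + 1262} = \frac{1}{1662} \approx 0.00060168$)
$\frac{P}{32 \left(-1 + 42\right)} = \frac{1}{1662 \cdot 32 \left(-1 + 42\right)} = \frac{1}{1662 \cdot 32 \cdot 41} = \frac{1}{1662 \cdot 1312} = \frac{1}{1662} \cdot \frac{1}{1312} = \frac{1}{2180544}$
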